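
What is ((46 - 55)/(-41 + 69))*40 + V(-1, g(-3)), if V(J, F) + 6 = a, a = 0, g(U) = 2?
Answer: -132/7 ≈ -18.857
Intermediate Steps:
V(J, F) = -6 (V(J, F) = -6 + 0 = -6)
((46 - 55)/(-41 + 69))*40 + V(-1, g(-3)) = ((46 - 55)/(-41 + 69))*40 - 6 = -9/28*40 - 6 = -90/7 - 6 = -132/7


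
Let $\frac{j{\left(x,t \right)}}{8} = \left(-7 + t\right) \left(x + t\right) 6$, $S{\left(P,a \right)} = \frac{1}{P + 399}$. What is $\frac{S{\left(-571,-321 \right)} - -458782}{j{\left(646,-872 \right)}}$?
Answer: $\frac{26303501}{546695808} \approx 0.048114$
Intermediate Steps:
$S{\left(P,a \right)} = \frac{1}{399 + P}$
$j{\left(x,t \right)} = 8 \left(-7 + t\right) \left(6 t + 6 x\right)$ ($j{\left(x,t \right)} = 8 \left(-7 + t\right) \left(x + t\right) 6 = 8 \left(-7 + t\right) \left(t + x\right) 6 = 8 \left(-7 + t\right) \left(6 t + 6 x\right)$)
$\frac{S{\left(-571,-321 \right)} - -458782}{j{\left(646,-872 \right)}} = \frac{\frac{1}{399 - 571} - -458782}{\left(-336\right) \left(-872\right) - 217056 + 48 \left(-872\right)^{2} + 48 \left(-872\right) 646} = \frac{\frac{1}{-172} + 458782}{292992 - 217056 + 48 \cdot 760384 - 27038976} = \frac{- \frac{1}{172} + 458782}{292992 - 217056 + 36498432 - 27038976} = \frac{78910503}{172 \cdot 9535392} = \frac{78910503}{172} \cdot \frac{1}{9535392} = \frac{26303501}{546695808}$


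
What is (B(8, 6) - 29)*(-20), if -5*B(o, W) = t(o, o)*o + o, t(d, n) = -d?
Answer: 356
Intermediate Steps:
B(o, W) = -o/5 + o²/5 (B(o, W) = -((-o)*o + o)/5 = -(-o² + o)/5 = -(o - o²)/5 = -o/5 + o²/5)
(B(8, 6) - 29)*(-20) = ((⅕)*8*(-1 + 8) - 29)*(-20) = ((⅕)*8*7 - 29)*(-20) = (56/5 - 29)*(-20) = -89/5*(-20) = 356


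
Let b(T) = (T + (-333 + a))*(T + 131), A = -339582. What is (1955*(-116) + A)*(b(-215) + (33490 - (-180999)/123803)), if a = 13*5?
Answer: -5193131071230170/123803 ≈ -4.1947e+10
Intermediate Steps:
a = 65
b(T) = (-268 + T)*(131 + T) (b(T) = (T + (-333 + 65))*(T + 131) = (T - 268)*(131 + T) = (-268 + T)*(131 + T))
(1955*(-116) + A)*(b(-215) + (33490 - (-180999)/123803)) = (1955*(-116) - 339582)*((-35108 + (-215)² - 137*(-215)) + (33490 - (-180999)/123803)) = (-226780 - 339582)*((-35108 + 46225 + 29455) + (33490 - (-180999)/123803)) = -566362*(40572 + (33490 - 1*(-180999/123803))) = -566362*(40572 + (33490 + 180999/123803)) = -566362*(40572 + 4146343469/123803) = -566362*9169278785/123803 = -5193131071230170/123803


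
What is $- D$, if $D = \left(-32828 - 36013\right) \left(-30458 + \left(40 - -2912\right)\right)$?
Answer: $-1893540546$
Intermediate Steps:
$D = 1893540546$ ($D = - 68841 \left(-30458 + \left(40 + 2912\right)\right) = - 68841 \left(-30458 + 2952\right) = \left(-68841\right) \left(-27506\right) = 1893540546$)
$- D = \left(-1\right) 1893540546 = -1893540546$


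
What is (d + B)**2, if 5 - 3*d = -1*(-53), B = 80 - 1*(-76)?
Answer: 19600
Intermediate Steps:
B = 156 (B = 80 + 76 = 156)
d = -16 (d = 5/3 - (-1)*(-53)/3 = 5/3 - 1/3*53 = 5/3 - 53/3 = -16)
(d + B)**2 = (-16 + 156)**2 = 140**2 = 19600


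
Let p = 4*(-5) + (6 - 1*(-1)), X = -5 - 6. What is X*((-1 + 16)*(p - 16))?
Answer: 4785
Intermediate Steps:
X = -11
p = -13 (p = -20 + (6 + 1) = -20 + 7 = -13)
X*((-1 + 16)*(p - 16)) = -11*(-1 + 16)*(-13 - 16) = -165*(-29) = -11*(-435) = 4785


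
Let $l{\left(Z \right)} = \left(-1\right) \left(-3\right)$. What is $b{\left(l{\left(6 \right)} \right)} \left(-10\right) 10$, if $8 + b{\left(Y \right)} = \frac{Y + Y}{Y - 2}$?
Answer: $200$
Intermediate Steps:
$l{\left(Z \right)} = 3$
$b{\left(Y \right)} = -8 + \frac{2 Y}{-2 + Y}$ ($b{\left(Y \right)} = -8 + \frac{Y + Y}{Y - 2} = -8 + \frac{2 Y}{-2 + Y}$)
$b{\left(l{\left(6 \right)} \right)} \left(-10\right) 10 = \frac{2 \left(8 - 9\right)}{-2 + 3} \left(-10\right) 10 = \frac{2 \left(8 - 9\right)}{1} \left(-10\right) 10 = 2 \cdot 1 \left(-1\right) \left(-10\right) 10 = \left(-2\right) \left(-10\right) 10 = 20 \cdot 10 = 200$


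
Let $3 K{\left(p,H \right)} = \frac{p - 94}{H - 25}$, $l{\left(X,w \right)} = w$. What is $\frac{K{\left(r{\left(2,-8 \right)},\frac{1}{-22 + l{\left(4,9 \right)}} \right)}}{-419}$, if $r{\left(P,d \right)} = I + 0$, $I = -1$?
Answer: $- \frac{1235}{409782} \approx -0.0030138$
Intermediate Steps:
$r{\left(P,d \right)} = -1$ ($r{\left(P,d \right)} = -1 + 0 = -1$)
$K{\left(p,H \right)} = \frac{-94 + p}{3 \left(-25 + H\right)}$ ($K{\left(p,H \right)} = \frac{\left(p - 94\right) \frac{1}{H - 25}}{3} = \frac{\left(-94 + p\right) \frac{1}{-25 + H}}{3} = \frac{\frac{1}{-25 + H} \left(-94 + p\right)}{3} = \frac{-94 + p}{3 \left(-25 + H\right)}$)
$\frac{K{\left(r{\left(2,-8 \right)},\frac{1}{-22 + l{\left(4,9 \right)}} \right)}}{-419} = \frac{\frac{1}{3} \frac{1}{-25 + \frac{1}{-22 + 9}} \left(-94 - 1\right)}{-419} = \frac{1}{3} \frac{1}{-25 + \frac{1}{-13}} \left(-95\right) \left(- \frac{1}{419}\right) = \frac{1}{3} \frac{1}{-25 - \frac{1}{13}} \left(-95\right) \left(- \frac{1}{419}\right) = \frac{1}{3} \frac{1}{- \frac{326}{13}} \left(-95\right) \left(- \frac{1}{419}\right) = \frac{1}{3} \left(- \frac{13}{326}\right) \left(-95\right) \left(- \frac{1}{419}\right) = \frac{1235}{978} \left(- \frac{1}{419}\right) = - \frac{1235}{409782}$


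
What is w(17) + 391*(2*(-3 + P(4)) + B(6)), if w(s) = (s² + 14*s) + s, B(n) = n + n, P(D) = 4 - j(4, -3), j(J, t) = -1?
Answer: 6800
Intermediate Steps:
P(D) = 5 (P(D) = 4 - 1*(-1) = 4 + 1 = 5)
B(n) = 2*n
w(s) = s² + 15*s
w(17) + 391*(2*(-3 + P(4)) + B(6)) = 17*(15 + 17) + 391*(2*(-3 + 5) + 2*6) = 17*32 + 391*(2*2 + 12) = 544 + 391*(4 + 12) = 544 + 391*16 = 544 + 6256 = 6800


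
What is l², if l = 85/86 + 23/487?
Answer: 1881217129/1754101924 ≈ 1.0725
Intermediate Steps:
l = 43373/41882 (l = 85*(1/86) + 23*(1/487) = 85/86 + 23/487 = 43373/41882 ≈ 1.0356)
l² = (43373/41882)² = 1881217129/1754101924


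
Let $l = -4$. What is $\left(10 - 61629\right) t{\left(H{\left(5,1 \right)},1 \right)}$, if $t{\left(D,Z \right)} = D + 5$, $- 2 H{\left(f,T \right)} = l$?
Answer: $-431333$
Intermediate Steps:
$H{\left(f,T \right)} = 2$ ($H{\left(f,T \right)} = \left(- \frac{1}{2}\right) \left(-4\right) = 2$)
$t{\left(D,Z \right)} = 5 + D$
$\left(10 - 61629\right) t{\left(H{\left(5,1 \right)},1 \right)} = \left(10 - 61629\right) \left(5 + 2\right) = \left(-61619\right) 7 = -431333$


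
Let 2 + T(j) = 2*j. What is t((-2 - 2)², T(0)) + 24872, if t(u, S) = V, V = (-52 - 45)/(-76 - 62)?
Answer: 3432433/138 ≈ 24873.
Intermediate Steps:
T(j) = -2 + 2*j
V = 97/138 (V = -97/(-138) = -97*(-1/138) = 97/138 ≈ 0.70290)
t(u, S) = 97/138
t((-2 - 2)², T(0)) + 24872 = 97/138 + 24872 = 3432433/138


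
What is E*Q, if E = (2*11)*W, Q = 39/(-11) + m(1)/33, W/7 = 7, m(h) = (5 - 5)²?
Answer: -3822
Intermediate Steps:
m(h) = 0 (m(h) = 0² = 0)
W = 49 (W = 7*7 = 49)
Q = -39/11 (Q = 39/(-11) + 0/33 = 39*(-1/11) + 0*(1/33) = -39/11 + 0 = -39/11 ≈ -3.5455)
E = 1078 (E = (2*11)*49 = 22*49 = 1078)
E*Q = 1078*(-39/11) = -3822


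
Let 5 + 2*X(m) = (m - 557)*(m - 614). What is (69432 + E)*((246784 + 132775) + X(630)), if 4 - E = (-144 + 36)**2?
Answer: 21961476966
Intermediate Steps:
X(m) = -5/2 + (-614 + m)*(-557 + m)/2 (X(m) = -5/2 + ((m - 557)*(m - 614))/2 = -5/2 + ((-557 + m)*(-614 + m))/2 = -5/2 + ((-614 + m)*(-557 + m))/2 = -5/2 + (-614 + m)*(-557 + m)/2)
E = -11660 (E = 4 - (-144 + 36)**2 = 4 - 1*(-108)**2 = 4 - 1*11664 = 4 - 11664 = -11660)
(69432 + E)*((246784 + 132775) + X(630)) = (69432 - 11660)*((246784 + 132775) + (341993/2 + (1/2)*630**2 - 1171/2*630)) = 57772*(379559 + (341993/2 + (1/2)*396900 - 368865)) = 57772*(379559 + (341993/2 + 198450 - 368865)) = 57772*(379559 + 1163/2) = 57772*(760281/2) = 21961476966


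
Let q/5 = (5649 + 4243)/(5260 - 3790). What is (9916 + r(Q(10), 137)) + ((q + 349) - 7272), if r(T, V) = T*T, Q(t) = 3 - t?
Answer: 452120/147 ≈ 3075.6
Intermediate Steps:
q = 4946/147 (q = 5*((5649 + 4243)/(5260 - 3790)) = 5*(9892/1470) = 5*(9892*(1/1470)) = 5*(4946/735) = 4946/147 ≈ 33.646)
r(T, V) = T**2
(9916 + r(Q(10), 137)) + ((q + 349) - 7272) = (9916 + (3 - 1*10)**2) + ((4946/147 + 349) - 7272) = (9916 + (3 - 10)**2) + (56249/147 - 7272) = (9916 + (-7)**2) - 1012735/147 = (9916 + 49) - 1012735/147 = 9965 - 1012735/147 = 452120/147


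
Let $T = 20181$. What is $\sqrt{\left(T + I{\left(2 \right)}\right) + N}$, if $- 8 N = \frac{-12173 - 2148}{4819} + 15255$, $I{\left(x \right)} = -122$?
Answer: $\frac{\sqrt{1686204348518}}{9638} \approx 134.73$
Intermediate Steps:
$N = - \frac{18374881}{9638}$ ($N = - \frac{\frac{-12173 - 2148}{4819} + 15255}{8} = - \frac{\left(-14321\right) \frac{1}{4819} + 15255}{8} = - \frac{- \frac{14321}{4819} + 15255}{8} = \left(- \frac{1}{8}\right) \frac{73499524}{4819} = - \frac{18374881}{9638} \approx -1906.5$)
$\sqrt{\left(T + I{\left(2 \right)}\right) + N} = \sqrt{\left(20181 - 122\right) - \frac{18374881}{9638}} = \sqrt{20059 - \frac{18374881}{9638}} = \sqrt{\frac{174953761}{9638}} = \frac{\sqrt{1686204348518}}{9638}$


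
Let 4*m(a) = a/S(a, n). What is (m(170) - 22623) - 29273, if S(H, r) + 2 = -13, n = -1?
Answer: -311393/6 ≈ -51899.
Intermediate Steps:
S(H, r) = -15 (S(H, r) = -2 - 13 = -15)
m(a) = -a/60 (m(a) = (a/(-15))/4 = (a*(-1/15))/4 = (-a/15)/4 = -a/60)
(m(170) - 22623) - 29273 = (-1/60*170 - 22623) - 29273 = (-17/6 - 22623) - 29273 = -135755/6 - 29273 = -311393/6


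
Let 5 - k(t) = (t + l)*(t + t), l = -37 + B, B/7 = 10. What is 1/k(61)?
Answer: -1/11463 ≈ -8.7237e-5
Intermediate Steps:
B = 70 (B = 7*10 = 70)
l = 33 (l = -37 + 70 = 33)
k(t) = 5 - 2*t*(33 + t) (k(t) = 5 - (t + 33)*(t + t) = 5 - (33 + t)*2*t = 5 - 2*t*(33 + t))
1/k(61) = 1/(5 - 66*61 - 2*61**2) = 1/(5 - 4026 - 2*3721) = 1/(5 - 4026 - 7442) = 1/(-11463) = -1/11463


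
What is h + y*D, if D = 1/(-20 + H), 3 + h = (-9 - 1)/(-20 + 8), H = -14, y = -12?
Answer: -185/102 ≈ -1.8137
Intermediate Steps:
h = -13/6 (h = -3 + (-9 - 1)/(-20 + 8) = -3 - 10/(-12) = -3 - 10*(-1/12) = -3 + ⅚ = -13/6 ≈ -2.1667)
D = -1/34 (D = 1/(-20 - 14) = 1/(-34) = -1/34 ≈ -0.029412)
h + y*D = -13/6 - 12*(-1/34) = -13/6 + 6/17 = -185/102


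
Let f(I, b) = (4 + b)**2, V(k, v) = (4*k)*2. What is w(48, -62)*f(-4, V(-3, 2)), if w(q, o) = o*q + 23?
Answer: -1181200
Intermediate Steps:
V(k, v) = 8*k
w(q, o) = 23 + o*q
w(48, -62)*f(-4, V(-3, 2)) = (23 - 62*48)*(4 + 8*(-3))**2 = (23 - 2976)*(4 - 24)**2 = -2953*(-20)**2 = -2953*400 = -1181200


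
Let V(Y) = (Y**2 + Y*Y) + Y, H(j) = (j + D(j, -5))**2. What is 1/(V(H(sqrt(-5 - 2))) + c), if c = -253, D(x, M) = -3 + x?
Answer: -I/(900*sqrt(7) + 1566*I) ≈ -0.0001928 - 0.00029316*I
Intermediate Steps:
H(j) = (-3 + 2*j)**2 (H(j) = (j + (-3 + j))**2 = (-3 + 2*j)**2)
V(Y) = Y + 2*Y**2 (V(Y) = (Y**2 + Y**2) + Y = 2*Y**2 + Y = Y + 2*Y**2)
1/(V(H(sqrt(-5 - 2))) + c) = 1/((-3 + 2*sqrt(-5 - 2))**2*(1 + 2*(-3 + 2*sqrt(-5 - 2))**2) - 253) = 1/((-3 + 2*sqrt(-7))**2*(1 + 2*(-3 + 2*sqrt(-7))**2) - 253) = 1/((-3 + 2*(I*sqrt(7)))**2*(1 + 2*(-3 + 2*(I*sqrt(7)))**2) - 253) = 1/((-3 + 2*I*sqrt(7))**2*(1 + 2*(-3 + 2*I*sqrt(7))**2) - 253) = 1/(-253 + (-3 + 2*I*sqrt(7))**2*(1 + 2*(-3 + 2*I*sqrt(7))**2))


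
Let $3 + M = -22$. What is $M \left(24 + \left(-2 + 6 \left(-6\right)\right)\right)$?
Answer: $350$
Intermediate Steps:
$M = -25$ ($M = -3 - 22 = -25$)
$M \left(24 + \left(-2 + 6 \left(-6\right)\right)\right) = - 25 \left(24 + \left(-2 + 6 \left(-6\right)\right)\right) = - 25 \left(24 - 38\right) = \left(-25\right) \left(-14\right) = 350$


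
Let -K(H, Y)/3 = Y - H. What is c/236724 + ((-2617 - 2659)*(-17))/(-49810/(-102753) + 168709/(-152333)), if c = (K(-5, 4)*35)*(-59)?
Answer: -110780300655775230669/769167498891476 ≈ -1.4403e+5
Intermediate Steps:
K(H, Y) = -3*Y + 3*H (K(H, Y) = -3*(Y - H) = -3*Y + 3*H)
c = 55755 (c = ((-3*4 + 3*(-5))*35)*(-59) = ((-12 - 15)*35)*(-59) = -27*35*(-59) = -945*(-59) = 55755)
c/236724 + ((-2617 - 2659)*(-17))/(-49810/(-102753) + 168709/(-152333)) = 55755/236724 + ((-2617 - 2659)*(-17))/(-49810/(-102753) + 168709/(-152333)) = 55755*(1/236724) + (-5276*(-17))/(-49810*(-1/102753) + 168709*(-1/152333)) = 18585/78908 + 89692/(49810/102753 - 168709/152333) = 18585/78908 + 89692/(-9747649147/15652672749) = 18585/78908 + 89692*(-15652672749/9747649147) = 18585/78908 - 1403919524203308/9747649147 = -110780300655775230669/769167498891476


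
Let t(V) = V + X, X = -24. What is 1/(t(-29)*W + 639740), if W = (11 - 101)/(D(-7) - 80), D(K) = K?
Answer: 29/18550870 ≈ 1.5633e-6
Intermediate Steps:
t(V) = -24 + V (t(V) = V - 24 = -24 + V)
W = 30/29 (W = (11 - 101)/(-7 - 80) = -90/(-87) = -90*(-1/87) = 30/29 ≈ 1.0345)
1/(t(-29)*W + 639740) = 1/((-24 - 29)*(30/29) + 639740) = 1/(-53*30/29 + 639740) = 1/(-1590/29 + 639740) = 1/(18550870/29) = 29/18550870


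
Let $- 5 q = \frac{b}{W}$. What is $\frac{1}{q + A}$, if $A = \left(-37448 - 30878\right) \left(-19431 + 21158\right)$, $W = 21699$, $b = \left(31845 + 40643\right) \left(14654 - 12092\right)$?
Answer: $- \frac{36165}{4267495812082} \approx -8.4745 \cdot 10^{-9}$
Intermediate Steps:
$b = 185714256$ ($b = 72488 \cdot 2562 = 185714256$)
$q = - \frac{61904752}{36165}$ ($q = - \frac{185714256 \cdot \frac{1}{21699}}{5} = \left(- \frac{1}{5}\right) \frac{61904752}{7233} = - \frac{61904752}{36165} \approx -1711.7$)
$A = -117999002$ ($A = \left(-68326\right) 1727 = -117999002$)
$\frac{1}{q + A} = \frac{1}{- \frac{61904752}{36165} - 117999002} = \frac{1}{- \frac{4267495812082}{36165}} = - \frac{36165}{4267495812082}$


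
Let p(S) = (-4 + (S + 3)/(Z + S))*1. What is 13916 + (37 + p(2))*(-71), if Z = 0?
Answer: 22791/2 ≈ 11396.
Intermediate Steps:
p(S) = -4 + (3 + S)/S (p(S) = (-4 + (S + 3)/(0 + S))*1 = (-4 + (3 + S)/S)*1 = -4 + (3 + S)/S)
13916 + (37 + p(2))*(-71) = 13916 + (37 + (-3 + 3/2))*(-71) = 13916 + (37 - 3/2)*(-71) = 13916 + (71/2)*(-71) = 13916 - 5041/2 = 22791/2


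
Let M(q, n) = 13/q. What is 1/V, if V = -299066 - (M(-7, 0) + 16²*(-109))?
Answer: -7/1898121 ≈ -3.6879e-6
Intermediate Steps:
V = -1898121/7 (V = -299066 - (13/(-7) + 16²*(-109)) = -299066 - (13*(-⅐) + 256*(-109)) = -299066 - (-13/7 - 27904) = -299066 - 1*(-195341/7) = -299066 + 195341/7 = -1898121/7 ≈ -2.7116e+5)
1/V = 1/(-1898121/7) = -7/1898121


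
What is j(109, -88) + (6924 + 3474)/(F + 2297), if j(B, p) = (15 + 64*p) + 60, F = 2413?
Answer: -4360512/785 ≈ -5554.8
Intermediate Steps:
j(B, p) = 75 + 64*p
j(109, -88) + (6924 + 3474)/(F + 2297) = (75 + 64*(-88)) + (6924 + 3474)/(2413 + 2297) = (75 - 5632) + 10398/4710 = -5557 + 10398*(1/4710) = -5557 + 1733/785 = -4360512/785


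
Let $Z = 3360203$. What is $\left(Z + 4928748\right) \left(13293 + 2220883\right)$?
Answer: $18518975389376$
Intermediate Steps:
$\left(Z + 4928748\right) \left(13293 + 2220883\right) = \left(3360203 + 4928748\right) \left(13293 + 2220883\right) = 8288951 \cdot 2234176 = 18518975389376$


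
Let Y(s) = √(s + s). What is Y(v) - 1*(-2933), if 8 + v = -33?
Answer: 2933 + I*√82 ≈ 2933.0 + 9.0554*I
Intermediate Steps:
v = -41 (v = -8 - 33 = -41)
Y(s) = √2*√s (Y(s) = √(2*s) = √2*√s)
Y(v) - 1*(-2933) = √2*√(-41) - 1*(-2933) = √2*(I*√41) + 2933 = I*√82 + 2933 = 2933 + I*√82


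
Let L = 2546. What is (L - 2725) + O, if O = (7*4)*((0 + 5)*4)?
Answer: 381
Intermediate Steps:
O = 560 (O = 28*(5*4) = 28*20 = 560)
(L - 2725) + O = (2546 - 2725) + 560 = -179 + 560 = 381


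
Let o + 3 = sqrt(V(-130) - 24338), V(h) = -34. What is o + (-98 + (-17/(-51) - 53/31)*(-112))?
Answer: 4943/93 + 6*I*sqrt(677) ≈ 53.151 + 156.12*I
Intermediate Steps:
o = -3 + 6*I*sqrt(677) (o = -3 + sqrt(-34 - 24338) = -3 + sqrt(-24372) = -3 + 6*I*sqrt(677) ≈ -3.0 + 156.12*I)
o + (-98 + (-17/(-51) - 53/31)*(-112)) = (-3 + 6*I*sqrt(677)) + (-98 + (-17/(-51) - 53/31)*(-112)) = (-3 + 6*I*sqrt(677)) + (-98 + (-17*(-1/51) - 53*1/31)*(-112)) = (-3 + 6*I*sqrt(677)) + (-98 + (1/3 - 53/31)*(-112)) = (-3 + 6*I*sqrt(677)) + (-98 - 128/93*(-112)) = (-3 + 6*I*sqrt(677)) + (-98 + 14336/93) = (-3 + 6*I*sqrt(677)) + 5222/93 = 4943/93 + 6*I*sqrt(677)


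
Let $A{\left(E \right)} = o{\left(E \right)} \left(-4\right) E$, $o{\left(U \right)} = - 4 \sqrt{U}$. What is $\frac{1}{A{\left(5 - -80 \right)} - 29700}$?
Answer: $- \frac{297}{7248740} - \frac{17 \sqrt{85}}{9060925} \approx -5.827 \cdot 10^{-5}$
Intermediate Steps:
$A{\left(E \right)} = 16 E^{\frac{3}{2}}$ ($A{\left(E \right)} = - 4 \sqrt{E} \left(-4\right) E = 16 \sqrt{E} E = 16 E^{\frac{3}{2}}$)
$\frac{1}{A{\left(5 - -80 \right)} - 29700} = \frac{1}{16 \left(5 - -80\right)^{\frac{3}{2}} - 29700} = \frac{1}{16 \left(5 + 80\right)^{\frac{3}{2}} - 29700} = \frac{1}{16 \cdot 85^{\frac{3}{2}} - 29700} = \frac{1}{16 \cdot 85 \sqrt{85} - 29700} = \frac{1}{1360 \sqrt{85} - 29700} = \frac{1}{-29700 + 1360 \sqrt{85}}$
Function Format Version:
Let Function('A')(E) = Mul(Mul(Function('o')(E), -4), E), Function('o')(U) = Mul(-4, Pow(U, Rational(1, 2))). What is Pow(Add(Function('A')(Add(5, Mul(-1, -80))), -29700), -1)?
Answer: Add(Rational(-297, 7248740), Mul(Rational(-17, 9060925), Pow(85, Rational(1, 2)))) ≈ -5.8270e-5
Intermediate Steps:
Function('A')(E) = Mul(16, Pow(E, Rational(3, 2))) (Function('A')(E) = Mul(Mul(Mul(-4, Pow(E, Rational(1, 2))), -4), E) = Mul(Mul(16, Pow(E, Rational(1, 2))), E) = Mul(16, Pow(E, Rational(3, 2))))
Pow(Add(Function('A')(Add(5, Mul(-1, -80))), -29700), -1) = Pow(Add(Mul(16, Pow(Add(5, Mul(-1, -80)), Rational(3, 2))), -29700), -1) = Pow(Add(Mul(16, Pow(Add(5, 80), Rational(3, 2))), -29700), -1) = Pow(Add(Mul(16, Pow(85, Rational(3, 2))), -29700), -1) = Pow(Add(Mul(16, Mul(85, Pow(85, Rational(1, 2)))), -29700), -1) = Pow(Add(Mul(1360, Pow(85, Rational(1, 2))), -29700), -1) = Pow(Add(-29700, Mul(1360, Pow(85, Rational(1, 2)))), -1)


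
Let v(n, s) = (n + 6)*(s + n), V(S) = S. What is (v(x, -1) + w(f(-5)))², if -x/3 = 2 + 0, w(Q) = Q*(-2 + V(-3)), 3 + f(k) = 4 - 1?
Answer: 0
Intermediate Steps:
f(k) = 0 (f(k) = -3 + (4 - 1) = -3 + 3 = 0)
w(Q) = -5*Q (w(Q) = Q*(-2 - 3) = Q*(-5) = -5*Q)
x = -6 (x = -3*(2 + 0) = -3*2 = -6)
v(n, s) = (6 + n)*(n + s)
(v(x, -1) + w(f(-5)))² = (((-6)² + 6*(-6) + 6*(-1) - 6*(-1)) - 5*0)² = ((36 - 36 - 6 + 6) + 0)² = (0 + 0)² = 0² = 0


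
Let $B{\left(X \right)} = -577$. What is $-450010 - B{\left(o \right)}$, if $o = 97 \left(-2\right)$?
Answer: $-449433$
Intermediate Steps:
$o = -194$
$-450010 - B{\left(o \right)} = -450010 - -577 = -450010 + 577 = -449433$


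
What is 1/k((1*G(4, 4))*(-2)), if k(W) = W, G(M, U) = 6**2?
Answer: -1/72 ≈ -0.013889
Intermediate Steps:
G(M, U) = 36
1/k((1*G(4, 4))*(-2)) = 1/((1*36)*(-2)) = 1/(36*(-2)) = 1/(-72) = -1/72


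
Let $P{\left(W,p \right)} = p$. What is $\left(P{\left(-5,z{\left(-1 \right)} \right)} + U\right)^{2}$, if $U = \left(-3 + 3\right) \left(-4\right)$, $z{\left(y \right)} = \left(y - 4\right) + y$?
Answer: $36$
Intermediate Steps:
$z{\left(y \right)} = -4 + 2 y$ ($z{\left(y \right)} = \left(-4 + y\right) + y = -4 + 2 y$)
$U = 0$ ($U = 0 \left(-4\right) = 0$)
$\left(P{\left(-5,z{\left(-1 \right)} \right)} + U\right)^{2} = \left(\left(-4 + 2 \left(-1\right)\right) + 0\right)^{2} = \left(\left(-4 - 2\right) + 0\right)^{2} = \left(-6 + 0\right)^{2} = \left(-6\right)^{2} = 36$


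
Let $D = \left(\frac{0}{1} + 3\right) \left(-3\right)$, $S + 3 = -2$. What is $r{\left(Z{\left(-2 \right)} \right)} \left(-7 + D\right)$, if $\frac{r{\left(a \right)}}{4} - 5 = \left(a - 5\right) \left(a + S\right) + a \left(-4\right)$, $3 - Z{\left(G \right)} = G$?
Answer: $960$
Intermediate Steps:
$S = -5$ ($S = -3 - 2 = -5$)
$Z{\left(G \right)} = 3 - G$
$r{\left(a \right)} = 20 - 16 a + 4 \left(-5 + a\right)^{2}$ ($r{\left(a \right)} = 20 + 4 \left(\left(a - 5\right) \left(a - 5\right) + a \left(-4\right)\right) = 20 + 4 \left(\left(-5 + a\right) \left(-5 + a\right) - 4 a\right) = 20 + 4 \left(\left(-5 + a\right)^{2} - 4 a\right) = 20 - \left(- 4 \left(-5 + a\right)^{2} + 16 a\right) = 20 - 16 a + 4 \left(-5 + a\right)^{2}$)
$D = -9$ ($D = \left(0 \cdot 1 + 3\right) \left(-3\right) = \left(0 + 3\right) \left(-3\right) = 3 \left(-3\right) = -9$)
$r{\left(Z{\left(-2 \right)} \right)} \left(-7 + D\right) = \left(120 - 56 \left(3 - -2\right) + 4 \left(3 - -2\right)^{2}\right) \left(-7 - 9\right) = \left(120 - 56 \left(3 + 2\right) + 4 \left(3 + 2\right)^{2}\right) \left(-16\right) = \left(120 - 280 + 4 \cdot 5^{2}\right) \left(-16\right) = \left(120 - 280 + 4 \cdot 25\right) \left(-16\right) = \left(120 - 280 + 100\right) \left(-16\right) = \left(-60\right) \left(-16\right) = 960$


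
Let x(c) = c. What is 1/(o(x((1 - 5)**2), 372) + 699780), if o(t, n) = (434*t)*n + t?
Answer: 1/3282964 ≈ 3.0460e-7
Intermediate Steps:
o(t, n) = t + 434*n*t (o(t, n) = 434*n*t + t = t + 434*n*t)
1/(o(x((1 - 5)**2), 372) + 699780) = 1/((1 - 5)**2*(1 + 434*372) + 699780) = 1/((-4)**2*(1 + 161448) + 699780) = 1/(16*161449 + 699780) = 1/(2583184 + 699780) = 1/3282964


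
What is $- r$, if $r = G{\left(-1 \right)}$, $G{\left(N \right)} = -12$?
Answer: $12$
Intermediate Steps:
$r = -12$
$- r = \left(-1\right) \left(-12\right) = 12$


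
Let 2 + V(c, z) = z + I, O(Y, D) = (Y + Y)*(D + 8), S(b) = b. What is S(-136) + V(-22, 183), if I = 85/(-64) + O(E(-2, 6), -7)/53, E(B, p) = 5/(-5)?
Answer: 148007/3392 ≈ 43.634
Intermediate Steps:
E(B, p) = -1 (E(B, p) = 5*(-⅕) = -1)
O(Y, D) = 2*Y*(8 + D) (O(Y, D) = (2*Y)*(8 + D) = 2*Y*(8 + D))
I = -4633/3392 (I = 85/(-64) + (2*(-1)*(8 - 7))/53 = 85*(-1/64) + (2*(-1)*1)*(1/53) = -85/64 - 2*1/53 = -85/64 - 2/53 = -4633/3392 ≈ -1.3659)
V(c, z) = -11417/3392 + z (V(c, z) = -2 + (z - 4633/3392) = -2 + (-4633/3392 + z) = -11417/3392 + z)
S(-136) + V(-22, 183) = -136 + (-11417/3392 + 183) = -136 + 609319/3392 = 148007/3392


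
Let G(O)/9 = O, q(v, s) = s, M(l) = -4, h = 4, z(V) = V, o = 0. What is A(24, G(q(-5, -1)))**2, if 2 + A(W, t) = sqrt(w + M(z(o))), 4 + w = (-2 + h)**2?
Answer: -8*I ≈ -8.0*I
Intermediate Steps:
w = 0 (w = -4 + (-2 + 4)**2 = -4 + 2**2 = -4 + 4 = 0)
G(O) = 9*O
A(W, t) = -2 + 2*I (A(W, t) = -2 + sqrt(0 - 4) = -2 + sqrt(-4) = -2 + 2*I)
A(24, G(q(-5, -1)))**2 = (-2 + 2*I)**2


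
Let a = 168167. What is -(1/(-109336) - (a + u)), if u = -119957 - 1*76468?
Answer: -3089616687/109336 ≈ -28258.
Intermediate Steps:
u = -196425 (u = -119957 - 76468 = -196425)
-(1/(-109336) - (a + u)) = -(1/(-109336) - (168167 - 196425)) = -(-1/109336 - 1*(-28258)) = -(-1/109336 + 28258) = -1*3089616687/109336 = -3089616687/109336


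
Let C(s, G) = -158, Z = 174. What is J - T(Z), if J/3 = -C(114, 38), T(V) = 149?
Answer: 325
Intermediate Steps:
J = 474 (J = 3*(-1*(-158)) = 3*158 = 474)
J - T(Z) = 474 - 1*149 = 474 - 149 = 325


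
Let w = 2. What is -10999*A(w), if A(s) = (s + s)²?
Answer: -175984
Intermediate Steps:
A(s) = 4*s² (A(s) = (2*s)² = 4*s²)
-10999*A(w) = -43996*2² = -43996*4 = -10999*16 = -175984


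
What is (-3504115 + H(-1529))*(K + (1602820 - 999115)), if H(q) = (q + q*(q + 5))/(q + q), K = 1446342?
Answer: -14370323108391/2 ≈ -7.1852e+12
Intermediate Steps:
H(q) = (q + q*(5 + q))/(2*q) (H(q) = (q + q*(5 + q))/((2*q)) = (q + q*(5 + q))*(1/(2*q)) = (q + q*(5 + q))/(2*q))
(-3504115 + H(-1529))*(K + (1602820 - 999115)) = (-3504115 + (3 + (1/2)*(-1529)))*(1446342 + (1602820 - 999115)) = (-3504115 + (3 - 1529/2))*(1446342 + 603705) = (-3504115 - 1523/2)*2050047 = -7009753/2*2050047 = -14370323108391/2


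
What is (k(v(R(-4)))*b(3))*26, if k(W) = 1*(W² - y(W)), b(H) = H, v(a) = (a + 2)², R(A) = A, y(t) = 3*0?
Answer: 1248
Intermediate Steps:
y(t) = 0
v(a) = (2 + a)²
k(W) = W² (k(W) = 1*(W² - 1*0) = 1*(W² + 0) = 1*W² = W²)
(k(v(R(-4)))*b(3))*26 = (((2 - 4)²)²*3)*26 = (((-2)²)²*3)*26 = (4²*3)*26 = (16*3)*26 = 48*26 = 1248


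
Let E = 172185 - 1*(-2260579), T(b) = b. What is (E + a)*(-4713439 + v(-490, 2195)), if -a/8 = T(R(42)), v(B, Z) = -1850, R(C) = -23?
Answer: -11472052941972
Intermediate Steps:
E = 2432764 (E = 172185 + 2260579 = 2432764)
a = 184 (a = -8*(-23) = 184)
(E + a)*(-4713439 + v(-490, 2195)) = (2432764 + 184)*(-4713439 - 1850) = 2432948*(-4715289) = -11472052941972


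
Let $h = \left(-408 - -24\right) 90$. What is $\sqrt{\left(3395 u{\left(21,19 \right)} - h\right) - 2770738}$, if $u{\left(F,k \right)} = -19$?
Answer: $3 i \sqrt{311187} \approx 1673.5 i$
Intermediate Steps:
$h = -34560$ ($h = \left(-408 + \left(-296 + 320\right)\right) 90 = \left(-408 + 24\right) 90 = \left(-384\right) 90 = -34560$)
$\sqrt{\left(3395 u{\left(21,19 \right)} - h\right) - 2770738} = \sqrt{\left(3395 \left(-19\right) - -34560\right) - 2770738} = \sqrt{\left(-64505 + 34560\right) - 2770738} = \sqrt{-29945 - 2770738} = \sqrt{-2800683} = 3 i \sqrt{311187}$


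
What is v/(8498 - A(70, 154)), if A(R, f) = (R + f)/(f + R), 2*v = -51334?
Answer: -25667/8497 ≈ -3.0207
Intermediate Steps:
v = -25667 (v = (1/2)*(-51334) = -25667)
A(R, f) = 1 (A(R, f) = (R + f)/(R + f) = 1)
v/(8498 - A(70, 154)) = -25667/(8498 - 1*1) = -25667/(8498 - 1) = -25667/8497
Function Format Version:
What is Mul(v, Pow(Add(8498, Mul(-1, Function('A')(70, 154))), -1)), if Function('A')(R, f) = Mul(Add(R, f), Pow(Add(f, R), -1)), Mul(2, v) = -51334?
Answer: Rational(-25667, 8497) ≈ -3.0207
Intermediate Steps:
v = -25667 (v = Mul(Rational(1, 2), -51334) = -25667)
Function('A')(R, f) = 1 (Function('A')(R, f) = Mul(Add(R, f), Pow(Add(R, f), -1)) = 1)
Mul(v, Pow(Add(8498, Mul(-1, Function('A')(70, 154))), -1)) = Mul(-25667, Pow(Add(8498, Mul(-1, 1)), -1)) = Mul(-25667, Pow(Add(8498, -1), -1)) = Mul(-25667, Pow(8497, -1)) = Mul(-25667, Rational(1, 8497)) = Rational(-25667, 8497)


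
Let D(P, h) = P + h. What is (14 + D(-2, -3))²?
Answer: 81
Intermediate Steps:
(14 + D(-2, -3))² = (14 + (-2 - 3))² = (14 - 5)² = 9² = 81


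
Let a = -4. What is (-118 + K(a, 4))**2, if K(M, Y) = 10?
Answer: 11664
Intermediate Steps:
(-118 + K(a, 4))**2 = (-118 + 10)**2 = (-108)**2 = 11664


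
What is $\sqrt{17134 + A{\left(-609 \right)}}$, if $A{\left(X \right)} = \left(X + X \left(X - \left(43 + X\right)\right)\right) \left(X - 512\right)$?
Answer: $2 i \sqrt{7163951} \approx 5353.1 i$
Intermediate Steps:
$A{\left(X \right)} = - 42 X \left(-512 + X\right)$ ($A{\left(X \right)} = \left(X + X \left(-43\right)\right) \left(-512 + X\right) = \left(X - 43 X\right) \left(-512 + X\right) = - 42 X \left(-512 + X\right)$)
$\sqrt{17134 + A{\left(-609 \right)}} = \sqrt{17134 + 42 \left(-609\right) \left(512 - -609\right)} = \sqrt{17134 + 42 \left(-609\right) \left(512 + 609\right)} = \sqrt{17134 + 42 \left(-609\right) 1121} = \sqrt{17134 - 28672938} = \sqrt{-28655804} = 2 i \sqrt{7163951}$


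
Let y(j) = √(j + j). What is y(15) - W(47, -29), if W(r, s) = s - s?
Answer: √30 ≈ 5.4772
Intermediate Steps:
W(r, s) = 0
y(j) = √2*√j (y(j) = √(2*j) = √2*√j)
y(15) - W(47, -29) = √2*√15 - 1*0 = √30 + 0 = √30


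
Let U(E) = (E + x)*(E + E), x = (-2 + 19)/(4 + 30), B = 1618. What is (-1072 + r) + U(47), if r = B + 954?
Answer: 5965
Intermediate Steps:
x = ½ (x = 17/34 = 17*(1/34) = ½ ≈ 0.50000)
U(E) = 2*E*(½ + E) (U(E) = (E + ½)*(E + E) = (½ + E)*(2*E) = 2*E*(½ + E))
r = 2572 (r = 1618 + 954 = 2572)
(-1072 + r) + U(47) = (-1072 + 2572) + 47*(1 + 2*47) = 1500 + 47*(1 + 94) = 1500 + 47*95 = 1500 + 4465 = 5965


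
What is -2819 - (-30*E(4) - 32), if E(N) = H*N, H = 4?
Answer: -2307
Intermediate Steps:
E(N) = 4*N
-2819 - (-30*E(4) - 32) = -2819 - (-120*4 - 32) = -2819 - (-30*16 - 32) = -2819 - (-480 - 32) = -2819 - 1*(-512) = -2819 + 512 = -2307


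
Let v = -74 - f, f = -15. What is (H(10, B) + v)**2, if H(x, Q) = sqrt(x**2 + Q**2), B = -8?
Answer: 3645 - 236*sqrt(41) ≈ 2133.9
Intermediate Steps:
H(x, Q) = sqrt(Q**2 + x**2)
v = -59 (v = -74 - 1*(-15) = -74 + 15 = -59)
(H(10, B) + v)**2 = (sqrt((-8)**2 + 10**2) - 59)**2 = (sqrt(64 + 100) - 59)**2 = (sqrt(164) - 59)**2 = (2*sqrt(41) - 59)**2 = (-59 + 2*sqrt(41))**2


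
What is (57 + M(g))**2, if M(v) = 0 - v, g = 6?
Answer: 2601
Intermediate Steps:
M(v) = -v
(57 + M(g))**2 = (57 - 1*6)**2 = (57 - 6)**2 = 51**2 = 2601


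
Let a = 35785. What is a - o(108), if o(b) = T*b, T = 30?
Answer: 32545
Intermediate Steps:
o(b) = 30*b
a - o(108) = 35785 - 30*108 = 35785 - 1*3240 = 35785 - 3240 = 32545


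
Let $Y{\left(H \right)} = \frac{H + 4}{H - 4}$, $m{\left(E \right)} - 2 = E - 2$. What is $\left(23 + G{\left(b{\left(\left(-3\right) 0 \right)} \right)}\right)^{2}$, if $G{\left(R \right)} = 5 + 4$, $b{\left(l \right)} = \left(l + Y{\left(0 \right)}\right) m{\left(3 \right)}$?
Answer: $1024$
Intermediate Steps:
$m{\left(E \right)} = E$ ($m{\left(E \right)} = 2 + \left(E - 2\right) = 2 + \left(-2 + E\right) = E$)
$Y{\left(H \right)} = \frac{4 + H}{-4 + H}$
$b{\left(l \right)} = -3 + 3 l$ ($b{\left(l \right)} = \left(l + \frac{4 + 0}{-4 + 0}\right) 3 = \left(l + \frac{1}{-4} \cdot 4\right) 3 = \left(l - 1\right) 3 = \left(-1 + l\right) 3 = -3 + 3 l$)
$G{\left(R \right)} = 9$
$\left(23 + G{\left(b{\left(\left(-3\right) 0 \right)} \right)}\right)^{2} = \left(23 + 9\right)^{2} = 32^{2} = 1024$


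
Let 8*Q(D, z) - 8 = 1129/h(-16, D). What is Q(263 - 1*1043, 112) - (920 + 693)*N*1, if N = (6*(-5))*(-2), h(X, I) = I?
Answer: -603902089/6240 ≈ -96779.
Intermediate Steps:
Q(D, z) = 1 + 1129/(8*D) (Q(D, z) = 1 + (1129/D)/8 = 1 + 1129/(8*D))
N = 60 (N = -30*(-2) = 60)
Q(263 - 1*1043, 112) - (920 + 693)*N*1 = (1129/8 + (263 - 1*1043))/(263 - 1*1043) - (920 + 693)*60*1 = (1129/8 + (263 - 1043))/(263 - 1043) - 1613*60 = (1129/8 - 780)/(-780) - 1*96780 = -1/780*(-5111/8) - 96780 = 5111/6240 - 96780 = -603902089/6240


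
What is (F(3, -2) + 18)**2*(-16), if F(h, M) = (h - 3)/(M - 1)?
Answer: -5184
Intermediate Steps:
F(h, M) = (-3 + h)/(-1 + M)
(F(3, -2) + 18)**2*(-16) = ((-3 + 3)/(-1 - 2) + 18)**2*(-16) = (0/(-3) + 18)**2*(-16) = (-1/3*0 + 18)**2*(-16) = (0 + 18)**2*(-16) = 18**2*(-16) = 324*(-16) = -5184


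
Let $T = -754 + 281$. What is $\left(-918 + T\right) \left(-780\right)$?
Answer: $1084980$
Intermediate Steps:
$T = -473$
$\left(-918 + T\right) \left(-780\right) = \left(-918 - 473\right) \left(-780\right) = \left(-1391\right) \left(-780\right) = 1084980$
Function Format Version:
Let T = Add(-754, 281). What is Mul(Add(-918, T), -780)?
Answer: 1084980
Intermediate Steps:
T = -473
Mul(Add(-918, T), -780) = Mul(Add(-918, -473), -780) = Mul(-1391, -780) = 1084980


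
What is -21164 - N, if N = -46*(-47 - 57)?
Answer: -25948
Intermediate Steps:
N = 4784 (N = -46*(-104) = 4784)
-21164 - N = -21164 - 1*4784 = -21164 - 4784 = -25948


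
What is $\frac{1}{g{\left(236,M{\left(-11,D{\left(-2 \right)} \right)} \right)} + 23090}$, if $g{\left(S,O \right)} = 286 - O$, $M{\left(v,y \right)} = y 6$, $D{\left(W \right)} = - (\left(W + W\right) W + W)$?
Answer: $\frac{1}{23412} \approx 4.2713 \cdot 10^{-5}$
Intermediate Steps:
$D{\left(W \right)} = - W - 2 W^{2}$ ($D{\left(W \right)} = - (2 W W + W) = - (2 W^{2} + W) = - (W + 2 W^{2}) = - W - 2 W^{2}$)
$M{\left(v,y \right)} = 6 y$
$\frac{1}{g{\left(236,M{\left(-11,D{\left(-2 \right)} \right)} \right)} + 23090} = \frac{1}{\left(286 - 6 \left(\left(-1\right) \left(-2\right) \left(1 + 2 \left(-2\right)\right)\right)\right) + 23090} = \frac{1}{\left(286 - 6 \left(\left(-1\right) \left(-2\right) \left(1 - 4\right)\right)\right) + 23090} = \frac{1}{\left(286 - 6 \left(\left(-1\right) \left(-2\right) \left(-3\right)\right)\right) + 23090} = \frac{1}{\left(286 - 6 \left(-6\right)\right) + 23090} = \frac{1}{\left(286 - -36\right) + 23090} = \frac{1}{\left(286 + 36\right) + 23090} = \frac{1}{322 + 23090} = \frac{1}{23412}$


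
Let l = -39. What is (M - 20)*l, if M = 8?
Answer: 468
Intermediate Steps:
(M - 20)*l = (8 - 20)*(-39) = -12*(-39) = 468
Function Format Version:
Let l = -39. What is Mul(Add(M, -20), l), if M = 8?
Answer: 468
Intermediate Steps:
Mul(Add(M, -20), l) = Mul(Add(8, -20), -39) = Mul(-12, -39) = 468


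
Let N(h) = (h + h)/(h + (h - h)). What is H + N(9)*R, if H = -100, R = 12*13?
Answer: 212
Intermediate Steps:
R = 156
N(h) = 2 (N(h) = (2*h)/(h + 0) = (2*h)/h = 2)
H + N(9)*R = -100 + 2*156 = -100 + 312 = 212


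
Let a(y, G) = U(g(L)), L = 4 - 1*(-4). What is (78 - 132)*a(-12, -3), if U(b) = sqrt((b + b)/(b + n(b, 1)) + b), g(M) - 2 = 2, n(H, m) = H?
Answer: -54*sqrt(5) ≈ -120.75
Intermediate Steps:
L = 8 (L = 4 + 4 = 8)
g(M) = 4 (g(M) = 2 + 2 = 4)
U(b) = sqrt(1 + b) (U(b) = sqrt((b + b)/(b + b) + b) = sqrt((2*b)/((2*b)) + b) = sqrt((2*b)*(1/(2*b)) + b) = sqrt(1 + b))
a(y, G) = sqrt(5) (a(y, G) = sqrt(1 + 4) = sqrt(5))
(78 - 132)*a(-12, -3) = (78 - 132)*sqrt(5) = -54*sqrt(5)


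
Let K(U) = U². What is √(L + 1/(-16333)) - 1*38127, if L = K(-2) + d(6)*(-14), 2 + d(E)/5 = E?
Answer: -38127 + I*√73627677697/16333 ≈ -38127.0 + 16.613*I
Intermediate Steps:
d(E) = -10 + 5*E
L = -276 (L = (-2)² + (-10 + 5*6)*(-14) = 4 + (-10 + 30)*(-14) = 4 + 20*(-14) = 4 - 280 = -276)
√(L + 1/(-16333)) - 1*38127 = √(-276 + 1/(-16333)) - 1*38127 = √(-276 - 1/16333) - 38127 = √(-4507909/16333) - 38127 = I*√73627677697/16333 - 38127 = -38127 + I*√73627677697/16333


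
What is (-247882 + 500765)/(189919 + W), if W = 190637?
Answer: 252883/380556 ≈ 0.66451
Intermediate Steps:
(-247882 + 500765)/(189919 + W) = (-247882 + 500765)/(189919 + 190637) = 252883/380556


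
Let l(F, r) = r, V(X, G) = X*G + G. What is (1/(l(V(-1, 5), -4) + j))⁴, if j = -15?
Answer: 1/130321 ≈ 7.6734e-6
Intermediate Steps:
V(X, G) = G + G*X (V(X, G) = G*X + G = G + G*X)
(1/(l(V(-1, 5), -4) + j))⁴ = (1/(-4 - 15))⁴ = (1/(-19))⁴ = (-1/19)⁴ = 1/130321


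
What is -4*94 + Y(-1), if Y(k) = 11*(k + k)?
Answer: -398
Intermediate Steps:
Y(k) = 22*k (Y(k) = 11*(2*k) = 22*k)
-4*94 + Y(-1) = -4*94 + 22*(-1) = -376 - 22 = -398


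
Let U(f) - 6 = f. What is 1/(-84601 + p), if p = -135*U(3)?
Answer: -1/85816 ≈ -1.1653e-5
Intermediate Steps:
U(f) = 6 + f
p = -1215 (p = -135*(6 + 3) = -135*9 = -1215)
1/(-84601 + p) = 1/(-84601 - 1215) = 1/(-85816) = -1/85816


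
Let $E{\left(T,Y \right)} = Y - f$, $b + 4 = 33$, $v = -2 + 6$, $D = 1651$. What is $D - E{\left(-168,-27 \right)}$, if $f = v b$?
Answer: $1794$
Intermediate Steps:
$v = 4$
$b = 29$ ($b = -4 + 33 = 29$)
$f = 116$ ($f = 4 \cdot 29 = 116$)
$E{\left(T,Y \right)} = -116 + Y$ ($E{\left(T,Y \right)} = Y - 116 = -116 + Y$)
$D - E{\left(-168,-27 \right)} = 1651 - \left(-116 - 27\right) = 1651 - -143 = 1651 + 143 = 1794$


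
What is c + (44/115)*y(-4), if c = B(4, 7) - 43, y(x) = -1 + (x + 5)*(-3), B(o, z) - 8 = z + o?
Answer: -2936/115 ≈ -25.530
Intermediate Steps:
B(o, z) = 8 + o + z (B(o, z) = 8 + (z + o) = 8 + (o + z) = 8 + o + z)
y(x) = -16 - 3*x (y(x) = -1 + (5 + x)*(-3) = -1 + (-15 - 3*x) = -16 - 3*x)
c = -24 (c = (8 + 4 + 7) - 43 = 19 - 43 = -24)
c + (44/115)*y(-4) = -24 + (44/115)*(-16 - 3*(-4)) = -24 + (44*(1/115))*(-16 + 12) = -24 + (44/115)*(-4) = -24 - 176/115 = -2936/115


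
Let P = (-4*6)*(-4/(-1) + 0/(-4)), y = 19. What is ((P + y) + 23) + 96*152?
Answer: 14538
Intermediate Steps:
P = -96 (P = -24*(-4*(-1) + 0*(-¼)) = -24*(4 + 0) = -24*4 = -96)
((P + y) + 23) + 96*152 = ((-96 + 19) + 23) + 96*152 = (-77 + 23) + 14592 = -54 + 14592 = 14538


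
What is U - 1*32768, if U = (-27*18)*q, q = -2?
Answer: -31796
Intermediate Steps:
U = 972 (U = -27*18*(-2) = -486*(-2) = 972)
U - 1*32768 = 972 - 1*32768 = 972 - 32768 = -31796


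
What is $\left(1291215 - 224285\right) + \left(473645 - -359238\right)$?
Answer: $1899813$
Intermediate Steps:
$\left(1291215 - 224285\right) + \left(473645 - -359238\right) = 1066930 + \left(473645 + 359238\right) = 1066930 + 832883 = 1899813$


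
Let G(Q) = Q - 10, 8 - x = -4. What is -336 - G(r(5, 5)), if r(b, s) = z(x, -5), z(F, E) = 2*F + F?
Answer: -362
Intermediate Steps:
x = 12 (x = 8 - 1*(-4) = 8 + 4 = 12)
z(F, E) = 3*F
r(b, s) = 36 (r(b, s) = 3*12 = 36)
G(Q) = -10 + Q
-336 - G(r(5, 5)) = -336 - (-10 + 36) = -336 - 1*26 = -336 - 26 = -362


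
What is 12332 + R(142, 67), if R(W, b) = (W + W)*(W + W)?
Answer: 92988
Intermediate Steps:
R(W, b) = 4*W² (R(W, b) = (2*W)*(2*W) = 4*W²)
12332 + R(142, 67) = 12332 + 4*142² = 12332 + 4*20164 = 12332 + 80656 = 92988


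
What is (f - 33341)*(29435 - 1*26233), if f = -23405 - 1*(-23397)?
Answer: -106783498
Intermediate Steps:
f = -8 (f = -23405 + 23397 = -8)
(f - 33341)*(29435 - 1*26233) = (-8 - 33341)*(29435 - 1*26233) = -33349*(29435 - 26233) = -33349*3202 = -106783498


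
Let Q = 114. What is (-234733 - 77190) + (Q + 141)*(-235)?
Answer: -371848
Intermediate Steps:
(-234733 - 77190) + (Q + 141)*(-235) = (-234733 - 77190) + (114 + 141)*(-235) = -311923 + 255*(-235) = -311923 - 59925 = -371848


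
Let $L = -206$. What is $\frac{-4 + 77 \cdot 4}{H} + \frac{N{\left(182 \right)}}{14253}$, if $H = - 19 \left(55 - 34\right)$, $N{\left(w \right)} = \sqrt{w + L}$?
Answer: $- \frac{16}{21} + \frac{2 i \sqrt{6}}{14253} \approx -0.7619 + 0.00034372 i$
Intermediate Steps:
$N{\left(w \right)} = \sqrt{-206 + w}$ ($N{\left(w \right)} = \sqrt{w - 206} = \sqrt{-206 + w}$)
$H = -399$ ($H = \left(-19\right) 21 = -399$)
$\frac{-4 + 77 \cdot 4}{H} + \frac{N{\left(182 \right)}}{14253} = \frac{-4 + 77 \cdot 4}{-399} + \frac{\sqrt{-206 + 182}}{14253} = \left(-4 + 308\right) \left(- \frac{1}{399}\right) + \sqrt{-24} \cdot \frac{1}{14253} = 304 \left(- \frac{1}{399}\right) + 2 i \sqrt{6} \cdot \frac{1}{14253} = - \frac{16}{21} + \frac{2 i \sqrt{6}}{14253}$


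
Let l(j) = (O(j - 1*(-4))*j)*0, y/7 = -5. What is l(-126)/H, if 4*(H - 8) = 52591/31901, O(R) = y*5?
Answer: 0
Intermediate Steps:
y = -35 (y = 7*(-5) = -35)
O(R) = -175 (O(R) = -35*5 = -175)
l(j) = 0 (l(j) = -175*j*0 = 0)
H = 1073423/127604 (H = 8 + (52591/31901)/4 = 8 + (52591*(1/31901))/4 = 8 + (1/4)*(52591/31901) = 8 + 52591/127604 = 1073423/127604 ≈ 8.4121)
l(-126)/H = 0/(1073423/127604) = 0*(127604/1073423) = 0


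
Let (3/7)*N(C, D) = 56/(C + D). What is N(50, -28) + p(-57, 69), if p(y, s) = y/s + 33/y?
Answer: 65390/14421 ≈ 4.5344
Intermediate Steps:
N(C, D) = 392/(3*(C + D)) (N(C, D) = 7*(56/(C + D))/3 = 392/(3*(C + D)))
p(y, s) = 33/y + y/s
N(50, -28) + p(-57, 69) = 392/(3*(50 - 28)) + (33/(-57) - 57/69) = (392/3)/22 + (33*(-1/57) - 57*1/69) = (392/3)*(1/22) + (-11/19 - 19/23) = 196/33 - 614/437 = 65390/14421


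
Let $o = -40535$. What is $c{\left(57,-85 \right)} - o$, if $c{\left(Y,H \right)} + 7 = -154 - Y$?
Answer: $40317$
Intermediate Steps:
$c{\left(Y,H \right)} = -161 - Y$ ($c{\left(Y,H \right)} = -7 - \left(154 + Y\right) = -161 - Y$)
$c{\left(57,-85 \right)} - o = \left(-161 - 57\right) - -40535 = \left(-161 - 57\right) + 40535 = -218 + 40535 = 40317$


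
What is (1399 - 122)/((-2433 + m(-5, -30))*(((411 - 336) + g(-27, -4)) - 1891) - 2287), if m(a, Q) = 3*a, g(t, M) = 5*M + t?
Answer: 1277/4558337 ≈ 0.00028015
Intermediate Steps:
g(t, M) = t + 5*M
(1399 - 122)/((-2433 + m(-5, -30))*(((411 - 336) + g(-27, -4)) - 1891) - 2287) = (1399 - 122)/((-2433 + 3*(-5))*(((411 - 336) + (-27 + 5*(-4))) - 1891) - 2287) = 1277/((-2433 - 15)*((75 + (-27 - 20)) - 1891) - 2287) = 1277/(-2448*((75 - 47) - 1891) - 2287) = 1277/(-2448*(28 - 1891) - 2287) = 1277/(-2448*(-1863) - 2287) = 1277/(4560624 - 2287) = 1277/4558337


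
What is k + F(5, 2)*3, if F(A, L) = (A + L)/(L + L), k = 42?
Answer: 189/4 ≈ 47.250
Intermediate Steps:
F(A, L) = (A + L)/(2*L) (F(A, L) = (A + L)/((2*L)) = (A + L)*(1/(2*L)) = (A + L)/(2*L))
k + F(5, 2)*3 = 42 + ((½)*(5 + 2)/2)*3 = 42 + ((½)*(½)*7)*3 = 42 + (7/4)*3 = 42 + 21/4 = 189/4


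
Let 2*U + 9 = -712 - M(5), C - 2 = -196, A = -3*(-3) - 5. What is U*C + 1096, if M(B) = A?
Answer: 71421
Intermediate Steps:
A = 4 (A = 9 - 5 = 4)
M(B) = 4
C = -194 (C = 2 - 196 = -194)
U = -725/2 (U = -9/2 + (-712 - 1*4)/2 = -9/2 + (-712 - 4)/2 = -9/2 + (½)*(-716) = -9/2 - 358 = -725/2 ≈ -362.50)
U*C + 1096 = -725/2*(-194) + 1096 = 70325 + 1096 = 71421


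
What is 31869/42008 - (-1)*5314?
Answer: 223262381/42008 ≈ 5314.8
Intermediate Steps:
31869/42008 - (-1)*5314 = 31869*(1/42008) - 1*(-5314) = 31869/42008 + 5314 = 223262381/42008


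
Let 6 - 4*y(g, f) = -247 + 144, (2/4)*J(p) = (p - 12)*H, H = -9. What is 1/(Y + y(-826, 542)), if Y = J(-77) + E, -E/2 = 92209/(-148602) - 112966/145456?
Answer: 1350940782/2204795184803 ≈ 0.00061273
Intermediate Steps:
J(p) = 216 - 18*p (J(p) = 2*((p - 12)*(-9)) = 2*((-12 + p)*(-9)) = 2*(108 - 9*p) = 216 - 18*p)
E = 7549831459/2701881564 (E = -2*(92209/(-148602) - 112966/145456) = -2*(92209*(-1/148602) - 112966*1/145456) = -2*(-92209/148602 - 56483/72728) = -2*(-7549831459/5403763128) = 7549831459/2701881564 ≈ 2.7943)
y(g, f) = 109/4 (y(g, f) = 3/2 - (-247 + 144)/4 = 3/2 - ¼*(-103) = 3/2 + 103/4 = 109/4)
Y = 4335964096987/2701881564 (Y = (216 - 18*(-77)) + 7549831459/2701881564 = (216 + 1386) + 7549831459/2701881564 = 1602 + 7549831459/2701881564 = 4335964096987/2701881564 ≈ 1604.8)
1/(Y + y(-826, 542)) = 1/(4335964096987/2701881564 + 109/4) = 1/(2204795184803/1350940782) = 1350940782/2204795184803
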